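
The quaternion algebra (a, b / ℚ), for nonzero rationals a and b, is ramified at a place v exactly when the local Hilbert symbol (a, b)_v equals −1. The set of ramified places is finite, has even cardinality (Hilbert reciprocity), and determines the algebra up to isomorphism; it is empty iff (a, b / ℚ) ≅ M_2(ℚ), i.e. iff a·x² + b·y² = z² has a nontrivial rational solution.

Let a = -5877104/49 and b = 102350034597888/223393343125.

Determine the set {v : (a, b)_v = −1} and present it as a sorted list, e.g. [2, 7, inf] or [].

(a, b) ≡ (-1271, 140182) mod (ℚ^×)²; places V = {2, 3, 5, 7, 11, 17, 19, 23, 31, 41, ∞}.
(a,b)_11: α=0, u≡4; β=2, v≡5 (mod 11); (4|11)=+1, (5|11)=+1; sign (−1)^0·+1^2·+1^0 = +1.
(a,b)_31: α=1, u≡11; β=-1, v≡22 (mod 31); (11|31)=-1, (22|31)=-1; sign (−1)^1·-1^-1·-1^1 = -1.
(a,b)_17: α=2, u≡2; β=1, v≡4 (mod 17); (2|17)=+1, (4|17)=+1; sign (−1)^0·+1^1·+1^2 = +1.
(a,b)_5: α=0, u≡4; β=-4, v≡2 (mod 5); (4|5)=+1, (2|5)=-1; sign (−1)^0·+1^-4·-1^0 = +1.
(a,b)_23: α=0, u≡21; β=2, v≡20 (mod 23); (21|23)=-1, (20|23)=-1; sign (−1)^0·-1^2·-1^0 = +1.
(a,b)_2: α=4, β=11; u≡1, v≡3 (mod 8); ε(u)ε(v)=0·1, αω(v)=4·1, βω(u)=11·0; sum ≡ 0  ⇒  +1.
(a,b)_3: α=0, u≡1; β=8, v≡1 (mod 3); (1|3)=+1, (1|3)=+1; sign (−1)^0·+1^8·+1^0 = +1.
(a,b)_∞: sgn(-1271)=−, sgn(140182)=+, so +1.
(a,b)_41: α=1, u≡40; β=-2, v≡24 (mod 41); (40|41)=+1, (24|41)=-1; sign (−1)^0·+1^-2·-1^1 = -1.
(a,b)_19: α=0, u≡3; β=-3, v≡1 (mod 19); (3|19)=-1, (1|19)=+1; sign (−1)^0·-1^-3·+1^0 = -1.
(a,b)_7: α=-2, u≡5; β=1, v≡3 (mod 7); (5|7)=-1, (3|7)=-1; sign (−1)^0·-1^1·-1^-2 = -1.
Ram(-1271, 140182) = {7, 19, 31, 41}; no ℚ_7-point on the conic.

[7, 19, 31, 41]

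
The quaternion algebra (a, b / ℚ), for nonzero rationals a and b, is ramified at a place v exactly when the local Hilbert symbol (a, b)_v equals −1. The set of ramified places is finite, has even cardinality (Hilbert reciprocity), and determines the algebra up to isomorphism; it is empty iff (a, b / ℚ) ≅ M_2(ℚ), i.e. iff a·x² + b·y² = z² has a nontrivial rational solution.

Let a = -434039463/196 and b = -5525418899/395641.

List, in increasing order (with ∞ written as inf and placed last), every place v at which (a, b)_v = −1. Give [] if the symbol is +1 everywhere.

[7, 11, 19, 31, 43, inf]

Mod squares: a ≡ -398567, b ≡ -19019. Check v ∈ {∞, 2, 3, 7, 11, 13, 17, 19, 23, 31, 37, 43}.
v=31: a=31^1·(≡28), b=31^0·(≡6) mod 31; (28|31)=+1, (6|31)=-1; (−1)^{1·0·15}·(+1)^0·(-1)^1 = -1.
v=13: a=13^1·(≡2), b=13^1·(≡5) mod 13; (2|13)=-1, (5|13)=-1; (−1)^{1·1·6}·(-1)^1·(-1)^1 = +1.
v=3: a=3^2·(≡1), b=3^0·(≡1) mod 3; (1|3)=+1, (1|3)=+1; (−1)^{2·0·1}·(+1)^0·(+1)^2 = +1.
v=43: a=43^1·(≡29), b=43^0·(≡20) mod 43; (29|43)=-1, (20|43)=-1; (−1)^{1·0·21}·(-1)^0·(-1)^1 = -1.
v=∞: -398567 < 0 and -19019 < 0  ⇒  (a,b)_∞ = -1.
v=11: a=11^2·(≡7), b=11^3·(≡4) mod 11; (7|11)=-1, (4|11)=+1; (−1)^{2·3·5}·(-1)^3·(+1)^2 = -1.
v=37: a=37^0·(≡36), b=37^-2·(≡26) mod 37; (36|37)=+1, (26|37)=+1; (−1)^{0·-2·18}·(+1)^-2·(+1)^0 = +1.
v=2: v_2(a)=-2, v_2(b)=0; units ≡ 1, 5 (mod 8); ε·ε+αω+βω = 0·0+-2·1+0·0 ≡ 0  ⇒  (a,b)_2 = +1.
v=17: a=17^0·(≡13), b=17^-2·(≡13) mod 17; (13|17)=+1, (13|17)=+1; (−1)^{0·-2·8}·(+1)^-2·(+1)^0 = +1.
v=19: a=19^0·(≡15), b=19^1·(≡7) mod 19; (15|19)=-1, (7|19)=+1; (−1)^{0·1·9}·(-1)^1·(+1)^0 = -1.
v=7: a=7^-2·(≡6), b=7^5·(≡5) mod 7; (6|7)=-1, (5|7)=-1; (−1)^{-2·5·3}·(-1)^5·(-1)^-2 = -1.
v=23: a=23^1·(≡1), b=23^0·(≡6) mod 23; (1|23)=+1, (6|23)=+1; (−1)^{1·0·11}·(+1)^0·(+1)^1 = +1.
|Ram(-398567, -19019)| = 6, even; anisotropic at {7, 11, 19, 31, 43, ∞}.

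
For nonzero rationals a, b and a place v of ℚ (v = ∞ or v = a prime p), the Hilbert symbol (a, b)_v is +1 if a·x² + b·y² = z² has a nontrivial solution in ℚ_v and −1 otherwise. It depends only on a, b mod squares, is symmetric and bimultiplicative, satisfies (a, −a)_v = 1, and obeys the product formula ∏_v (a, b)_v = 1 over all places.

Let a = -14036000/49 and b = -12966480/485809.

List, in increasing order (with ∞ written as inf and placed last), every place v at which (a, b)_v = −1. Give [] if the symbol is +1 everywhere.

[5, inf]

Mod squares: a ≡ -290, b ≡ -10005. Check v ∈ {∞, 2, 3, 5, 7, 11, 17, 23, 29, 41}.
v=29: a=29^1·(≡15), b=29^1·(≡2) mod 29; (15|29)=-1, (2|29)=-1; (−1)^{1·1·14}·(-1)^1·(-1)^1 = +1.
v=∞: -290 < 0 and -10005 < 0  ⇒  (a,b)_∞ = -1.
v=3: a=3^0·(≡1), b=3^5·(≡1) mod 3; (1|3)=+1, (1|3)=+1; (−1)^{0·5·1}·(+1)^5·(+1)^0 = +1.
v=41: a=41^0·(≡13), b=41^-2·(≡8) mod 41; (13|41)=-1, (8|41)=+1; (−1)^{0·-2·20}·(-1)^-2·(+1)^0 = +1.
v=11: a=11^2·(≡10), b=11^0·(≡9) mod 11; (10|11)=-1, (9|11)=+1; (−1)^{2·0·5}·(-1)^0·(+1)^2 = +1.
v=17: a=17^0·(≡9), b=17^-2·(≡1) mod 17; (9|17)=+1, (1|17)=+1; (−1)^{0·-2·8}·(+1)^-2·(+1)^0 = +1.
v=5: a=5^3·(≡3), b=5^1·(≡1) mod 5; (3|5)=-1, (1|5)=+1; (−1)^{3·1·2}·(-1)^1·(+1)^3 = -1.
v=7: a=7^-2·(≡1), b=7^0·(≡6) mod 7; (1|7)=+1, (6|7)=-1; (−1)^{-2·0·3}·(+1)^0·(-1)^-2 = +1.
v=23: a=23^0·(≡1), b=23^1·(≡13) mod 23; (1|23)=+1, (13|23)=+1; (−1)^{0·1·11}·(+1)^1·(+1)^0 = +1.
v=2: v_2(a)=5, v_2(b)=4; units ≡ 7, 3 (mod 8); ε·ε+αω+βω = 1·1+5·1+4·0 ≡ 0  ⇒  (a,b)_2 = +1.
|Ram(-290, -10005)| = 2, even; anisotropic at {5, ∞}.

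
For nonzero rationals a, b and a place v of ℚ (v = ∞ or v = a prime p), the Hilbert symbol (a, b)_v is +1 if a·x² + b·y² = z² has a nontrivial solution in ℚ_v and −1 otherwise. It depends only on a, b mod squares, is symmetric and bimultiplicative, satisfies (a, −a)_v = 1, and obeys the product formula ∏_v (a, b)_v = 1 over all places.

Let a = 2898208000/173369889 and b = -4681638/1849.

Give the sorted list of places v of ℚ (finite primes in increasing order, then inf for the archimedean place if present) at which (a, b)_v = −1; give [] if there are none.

[2, 5, 19, 41]

(a, b) ≡ (205, -38) mod (ℚ^×)²; places V = {2, 3, 5, 7, 11, 13, 19, 41, 43, 47, ∞}.
(a,b)_19: α=-2, u≡12; β=1, v≡11 (mod 19); (12|19)=-1, (11|19)=+1; sign (−1)^0·-1^1·+1^-2 = -1.
(a,b)_11: α=-2, u≡7; β=0, v≡6 (mod 11); (7|11)=-1, (6|11)=-1; sign (−1)^0·-1^0·-1^-2 = +1.
(a,b)_13: α=0, u≡3; β=2, v≡9 (mod 13); (3|13)=+1, (9|13)=+1; sign (−1)^0·+1^2·+1^0 = +1.
(a,b)_∞: sgn(205)=+, sgn(-38)=−, so +1.
(a,b)_47: α=2, u≡21; β=0, v≡2 (mod 47); (21|47)=+1, (2|47)=+1; sign (−1)^0·+1^0·+1^2 = +1.
(a,b)_3: α=-4, u≡1; β=6, v≡1 (mod 3); (1|3)=+1, (1|3)=+1; sign (−1)^0·+1^6·+1^-4 = +1.
(a,b)_2: α=8, β=1; u≡5, v≡5 (mod 8); ε(u)ε(v)=0·0, αω(v)=8·1, βω(u)=1·1; sum ≡ 1  ⇒  -1.
(a,b)_5: α=3, u≡1; β=0, v≡3 (mod 5); (1|5)=+1, (3|5)=-1; sign (−1)^0·+1^0·-1^3 = -1.
(a,b)_41: α=1, u≡20; β=0, v≡38 (mod 41); (20|41)=+1, (38|41)=-1; sign (−1)^0·+1^0·-1^1 = -1.
(a,b)_7: α=-2, u≡4; β=0, v≡4 (mod 7); (4|7)=+1, (4|7)=+1; sign (−1)^0·+1^0·+1^-2 = +1.
(a,b)_43: α=0, u≡34; β=-2, v≡30 (mod 43); (34|43)=-1, (30|43)=-1; sign (−1)^0·-1^-2·-1^0 = +1.
Ram(205, -38) = {2, 5, 19, 41}; no ℚ_2-point on the conic.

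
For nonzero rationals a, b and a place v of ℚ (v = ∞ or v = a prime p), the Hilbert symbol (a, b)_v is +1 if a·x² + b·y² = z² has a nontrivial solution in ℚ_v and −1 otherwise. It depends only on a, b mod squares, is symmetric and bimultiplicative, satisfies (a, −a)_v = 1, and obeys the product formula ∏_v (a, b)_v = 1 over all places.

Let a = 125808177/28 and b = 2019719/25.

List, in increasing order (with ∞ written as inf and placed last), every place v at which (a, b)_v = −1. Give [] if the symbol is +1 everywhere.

[2, 3, 17, 19, 29, 37]

(a, b) ≡ (7278159, 11951) mod (ℚ^×)²; places V = {2, 3, 5, 7, 11, 13, 17, 19, 29, 37, ∞}.
(a,b)_37: α=1, u≡17; β=1, v≡36 (mod 37); (17|37)=-1, (36|37)=+1; sign (−1)^0·-1^1·+1^1 = -1.
(a,b)_17: α=1, u≡13; β=1, v≡12 (mod 17); (13|17)=+1, (12|17)=-1; sign (−1)^0·+1^1·-1^1 = -1.
(a,b)_2: α=-2, β=0; u≡7, v≡7 (mod 8); ε(u)ε(v)=1·1, αω(v)=-2·0, βω(u)=0·0; sum ≡ 1  ⇒  -1.
(a,b)_13: α=0, u≡7; β=2, v≡9 (mod 13); (7|13)=-1, (9|13)=+1; sign (−1)^0·-1^2·+1^0 = +1.
(a,b)_11: α=2, u≡1; β=0, v≡3 (mod 11); (1|11)=+1, (3|11)=+1; sign (−1)^0·+1^0·+1^2 = +1.
(a,b)_29: α=1, u≡13; β=0, v≡11 (mod 29); (13|29)=+1, (11|29)=-1; sign (−1)^0·+1^0·-1^1 = -1.
(a,b)_5: α=0, u≡4; β=-2, v≡4 (mod 5); (4|5)=+1, (4|5)=+1; sign (−1)^0·+1^-2·+1^0 = +1.
(a,b)_∞: sgn(7278159)=+, sgn(11951)=+, so +1.
(a,b)_7: α=-1, u≡3; β=0, v≡4 (mod 7); (3|7)=-1, (4|7)=+1; sign (−1)^0·-1^0·+1^-1 = +1.
(a,b)_19: α=1, u≡15; β=1, v≡12 (mod 19); (15|19)=-1, (12|19)=-1; sign (−1)^1·-1^1·-1^1 = -1.
(a,b)_3: α=1, u≡1; β=0, v≡2 (mod 3); (1|3)=+1, (2|3)=-1; sign (−1)^0·+1^0·-1^1 = -1.
(7278159, 11951 / ℚ) ramifies at {2, 3, 17, 19, 29, 37}: a division algebra.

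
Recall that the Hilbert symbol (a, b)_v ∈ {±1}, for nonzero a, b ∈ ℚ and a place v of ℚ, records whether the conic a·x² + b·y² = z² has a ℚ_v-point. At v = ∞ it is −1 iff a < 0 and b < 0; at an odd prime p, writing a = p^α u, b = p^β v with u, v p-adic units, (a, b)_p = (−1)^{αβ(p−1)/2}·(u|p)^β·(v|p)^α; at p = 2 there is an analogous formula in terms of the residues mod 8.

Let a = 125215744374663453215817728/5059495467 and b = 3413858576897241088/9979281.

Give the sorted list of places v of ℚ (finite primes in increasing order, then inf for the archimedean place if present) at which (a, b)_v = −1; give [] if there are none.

Mod squares: a ≡ 835791, b ≡ 110143. Check v ∈ {∞, 2, 3, 7, 11, 13, 17, 19, 31, 43}.
v=19: a=19^1·(≡1), b=19^1·(≡15) mod 19; (1|19)=+1, (15|19)=-1; (−1)^{1·1·9}·(+1)^1·(-1)^1 = +1.
v=3: a=3^-11·(≡2), b=3^-10·(≡1) mod 3; (2|3)=-1, (1|3)=+1; (−1)^{-11·-10·1}·(-1)^-10·(+1)^-11 = +1.
v=7: a=7^4·(≡3), b=7^2·(≡5) mod 7; (3|7)=-1, (5|7)=-1; (−1)^{4·2·3}·(-1)^2·(-1)^4 = +1.
v=11: a=11^1·(≡9), b=11^1·(≡3) mod 11; (9|11)=+1, (3|11)=+1; (−1)^{1·1·5}·(+1)^1·(+1)^1 = -1.
v=2: v_2(a)=22, v_2(b)=12; units ≡ 7, 7 (mod 8); ε·ε+αω+βω = 1·1+22·0+12·0 ≡ 1  ⇒  (a,b)_2 = -1.
v=∞: 835791 > 0 and 110143 > 0  ⇒  (a,b)_∞ = +1.
v=43: a=43^3·(≡16), b=43^2·(≡28) mod 43; (16|43)=+1, (28|43)=-1; (−1)^{3·2·21}·(+1)^2·(-1)^3 = -1.
v=31: a=31^1·(≡15), b=31^1·(≡14) mod 31; (15|31)=-1, (14|31)=+1; (−1)^{1·1·15}·(-1)^1·(+1)^1 = +1.
v=17: a=17^6·(≡14), b=17^5·(≡2) mod 17; (14|17)=-1, (2|17)=+1; (−1)^{6·5·8}·(-1)^5·(+1)^6 = -1.
v=13: a=13^-4·(≡2), b=13^-2·(≡6) mod 13; (2|13)=-1, (6|13)=-1; (−1)^{-4·-2·6}·(-1)^-2·(-1)^-4 = +1.
Ram(835791, 110143) = {2, 11, 17, 43}; no ℚ_2-point on the conic.

[2, 11, 17, 43]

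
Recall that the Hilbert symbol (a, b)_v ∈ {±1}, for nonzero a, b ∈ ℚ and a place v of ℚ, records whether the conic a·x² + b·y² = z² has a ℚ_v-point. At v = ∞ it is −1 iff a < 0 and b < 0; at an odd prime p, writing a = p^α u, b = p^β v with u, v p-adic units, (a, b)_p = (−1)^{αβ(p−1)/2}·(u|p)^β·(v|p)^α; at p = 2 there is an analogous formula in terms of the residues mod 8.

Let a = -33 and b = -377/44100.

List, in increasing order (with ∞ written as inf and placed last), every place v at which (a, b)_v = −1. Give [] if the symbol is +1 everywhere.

[2, 11, 13, inf]

Mod squares: a ≡ -33, b ≡ -377. Check v ∈ {∞, 2, 3, 5, 7, 11, 13, 29}.
v=3: a=3^1·(≡1), b=3^-2·(≡1) mod 3; (1|3)=+1, (1|3)=+1; (−1)^{1·-2·1}·(+1)^-2·(+1)^1 = +1.
v=2: v_2(a)=0, v_2(b)=-2; units ≡ 7, 7 (mod 8); ε·ε+αω+βω = 1·1+0·0+-2·0 ≡ 1  ⇒  (a,b)_2 = -1.
v=29: a=29^0·(≡25), b=29^1·(≡24) mod 29; (25|29)=+1, (24|29)=+1; (−1)^{0·1·14}·(+1)^1·(+1)^0 = +1.
v=11: a=11^1·(≡8), b=11^0·(≡8) mod 11; (8|11)=-1, (8|11)=-1; (−1)^{1·0·5}·(-1)^0·(-1)^1 = -1.
v=7: a=7^0·(≡2), b=7^-2·(≡2) mod 7; (2|7)=+1, (2|7)=+1; (−1)^{0·-2·3}·(+1)^-2·(+1)^0 = +1.
v=13: a=13^0·(≡6), b=13^1·(≡9) mod 13; (6|13)=-1, (9|13)=+1; (−1)^{0·1·6}·(-1)^1·(+1)^0 = -1.
v=5: a=5^0·(≡2), b=5^-2·(≡2) mod 5; (2|5)=-1, (2|5)=-1; (−1)^{0·-2·2}·(-1)^-2·(-1)^0 = +1.
v=∞: -33 < 0 and -377 < 0  ⇒  (a,b)_∞ = -1.
(-33, -377 / ℚ) ramifies at {2, 11, 13, ∞}: a division algebra.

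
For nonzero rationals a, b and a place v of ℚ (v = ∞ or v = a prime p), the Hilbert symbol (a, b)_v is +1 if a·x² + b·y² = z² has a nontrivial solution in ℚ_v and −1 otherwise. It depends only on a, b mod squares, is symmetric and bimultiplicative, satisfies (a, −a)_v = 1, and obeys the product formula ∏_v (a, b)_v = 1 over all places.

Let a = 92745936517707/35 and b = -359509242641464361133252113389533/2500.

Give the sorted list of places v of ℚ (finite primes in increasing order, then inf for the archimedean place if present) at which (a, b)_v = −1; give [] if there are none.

Mod squares: a ≡ 11254705, b ≡ -5596213. Check v ∈ {∞, 2, 3, 5, 7, 11, 17, 23, 31, 37, 41}.
v=3: a=3^6·(≡1), b=3^4·(≡2) mod 3; (1|3)=+1, (2|3)=-1; (−1)^{6·4·1}·(+1)^4·(-1)^6 = +1.
v=2: v_2(a)=0, v_2(b)=-2; units ≡ 1, 3 (mod 8); ε·ε+αω+βω = 0·1+0·1+-2·0 ≡ 0  ⇒  (a,b)_2 = +1.
v=23: a=23^1·(≡20), b=23^2·(≡8) mod 23; (20|23)=-1, (8|23)=+1; (−1)^{1·2·11}·(-1)^2·(+1)^1 = +1.
v=31: a=31^1·(≡18), b=31^3·(≡17) mod 31; (18|31)=+1, (17|31)=-1; (−1)^{1·3·15}·(+1)^3·(-1)^1 = +1.
v=37: a=37^2·(≡6), b=37^5·(≡11) mod 37; (6|37)=-1, (11|37)=+1; (−1)^{2·5·18}·(-1)^5·(+1)^2 = -1.
v=5: a=5^-1·(≡1), b=5^-4·(≡3) mod 5; (1|5)=+1, (3|5)=-1; (−1)^{-1·-4·2}·(+1)^-4·(-1)^-1 = -1.
v=11: a=11^1·(≡3), b=11^2·(≡4) mod 11; (3|11)=+1, (4|11)=+1; (−1)^{1·2·5}·(+1)^2·(+1)^1 = +1.
v=41: a=41^1·(≡2), b=41^3·(≡16) mod 41; (2|41)=+1, (16|41)=+1; (−1)^{1·3·20}·(+1)^3·(+1)^1 = +1.
v=17: a=17^2·(≡9), b=17^5·(≡8) mod 17; (9|17)=+1, (8|17)=+1; (−1)^{2·5·8}·(+1)^5·(+1)^2 = +1.
v=∞: 11254705 > 0 and -5596213 < 0  ⇒  (a,b)_∞ = +1.
v=7: a=7^-1·(≡5), b=7^3·(≡4) mod 7; (5|7)=-1, (4|7)=+1; (−1)^{-1·3·3}·(-1)^3·(+1)^-1 = +1.
(11254705, -5596213 / ℚ) ramifies at {5, 37}: a division algebra.

[5, 37]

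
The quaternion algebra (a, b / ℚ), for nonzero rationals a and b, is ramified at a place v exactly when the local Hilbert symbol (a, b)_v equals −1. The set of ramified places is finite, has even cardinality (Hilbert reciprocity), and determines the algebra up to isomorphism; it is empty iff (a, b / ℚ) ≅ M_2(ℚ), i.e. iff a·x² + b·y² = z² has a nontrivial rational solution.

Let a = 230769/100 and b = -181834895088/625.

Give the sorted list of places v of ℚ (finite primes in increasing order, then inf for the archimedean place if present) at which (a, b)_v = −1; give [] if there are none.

[]

(a, b) ≡ (2849, -7) mod (ℚ^×)²; places V = {2, 3, 5, 7, 11, 37, ∞}.
(a,b)_5: α=-2, u≡1; β=-4, v≡2 (mod 5); (1|5)=+1, (2|5)=-1; sign (−1)^0·+1^-4·-1^-2 = +1.
(a,b)_11: α=1, u≡2; β=4, v≡9 (mod 11); (2|11)=-1, (9|11)=+1; sign (−1)^0·-1^4·+1^1 = +1.
(a,b)_37: α=1, u≡25; β=2, v≡27 (mod 37); (25|37)=+1, (27|37)=+1; sign (−1)^0·+1^2·+1^1 = +1.
(a,b)_7: α=1, u≡2; β=1, v≡6 (mod 7); (2|7)=+1, (6|7)=-1; sign (−1)^1·+1^1·-1^1 = +1.
(a,b)_2: α=-2, β=4; u≡1, v≡1 (mod 8); ε(u)ε(v)=0·0, αω(v)=-2·0, βω(u)=4·0; sum ≡ 0  ⇒  +1.
(a,b)_∞: sgn(2849)=+, sgn(-7)=−, so +1.
(a,b)_3: α=4, u≡2; β=4, v≡2 (mod 3); (2|3)=-1, (2|3)=-1; sign (−1)^0·-1^4·-1^4 = +1.
Every local symbol is +1, so the conic 2849·x² + -7·y² = z² has ℚ_v-points for all v and hence a ℚ-point; (a, b / ℚ) ≅ M_2(ℚ).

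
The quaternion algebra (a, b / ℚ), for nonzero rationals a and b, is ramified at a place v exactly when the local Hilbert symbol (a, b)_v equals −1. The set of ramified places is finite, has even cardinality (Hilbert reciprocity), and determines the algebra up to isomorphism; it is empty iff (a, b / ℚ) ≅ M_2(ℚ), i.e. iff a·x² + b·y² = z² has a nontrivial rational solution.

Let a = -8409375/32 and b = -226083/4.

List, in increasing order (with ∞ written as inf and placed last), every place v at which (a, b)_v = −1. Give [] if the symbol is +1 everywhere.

Mod squares: a ≡ -2990, b ≡ -226083. Check v ∈ {∞, 2, 3, 5, 11, 13, 17, 23, 31}.
v=5: a=5^5·(≡2), b=5^0·(≡3) mod 5; (2|5)=-1, (3|5)=-1; (−1)^{5·0·2}·(-1)^0·(-1)^5 = -1.
v=13: a=13^1·(≡3), b=13^1·(≡4) mod 13; (3|13)=+1, (4|13)=+1; (−1)^{1·1·6}·(+1)^1·(+1)^1 = +1.
v=∞: -2990 < 0 and -226083 < 0  ⇒  (a,b)_∞ = -1.
v=2: v_2(a)=-5, v_2(b)=-2; units ≡ 1, 5 (mod 8); ε·ε+αω+βω = 0·0+-5·1+-2·0 ≡ 1  ⇒  (a,b)_2 = -1.
v=31: a=31^0·(≡26), b=31^1·(≡29) mod 31; (26|31)=-1, (29|31)=-1; (−1)^{0·1·15}·(-1)^1·(-1)^0 = -1.
v=17: a=17^0·(≡1), b=17^1·(≡3) mod 17; (1|17)=+1, (3|17)=-1; (−1)^{0·1·8}·(+1)^1·(-1)^0 = +1.
v=11: a=11^0·(≡7), b=11^1·(≡7) mod 11; (7|11)=-1, (7|11)=-1; (−1)^{0·1·5}·(-1)^1·(-1)^0 = -1.
v=3: a=3^2·(≡1), b=3^1·(≡2) mod 3; (1|3)=+1, (2|3)=-1; (−1)^{2·1·1}·(+1)^1·(-1)^2 = +1.
v=23: a=23^1·(≡16), b=23^0·(≡19) mod 23; (16|23)=+1, (19|23)=-1; (−1)^{1·0·11}·(+1)^0·(-1)^1 = -1.
(-2990, -226083 / ℚ) ramifies at {2, 5, 11, 23, 31, ∞}: a division algebra.

[2, 5, 11, 23, 31, inf]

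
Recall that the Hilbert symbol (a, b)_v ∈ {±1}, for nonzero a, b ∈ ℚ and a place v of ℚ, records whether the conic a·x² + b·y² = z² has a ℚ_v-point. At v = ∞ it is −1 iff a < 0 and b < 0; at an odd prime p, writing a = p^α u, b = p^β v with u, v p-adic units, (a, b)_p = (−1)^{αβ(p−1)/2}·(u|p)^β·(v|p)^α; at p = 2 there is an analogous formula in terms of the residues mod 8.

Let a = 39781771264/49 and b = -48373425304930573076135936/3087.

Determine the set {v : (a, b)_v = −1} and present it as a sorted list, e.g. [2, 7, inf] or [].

Mod squares: a ≡ 40426, b ≡ -213962. Check v ∈ {∞, 2, 3, 7, 17, 29, 31, 41}.
v=3: a=3^0·(≡1), b=3^-2·(≡1) mod 3; (1|3)=+1, (1|3)=+1; (−1)^{0·-2·1}·(+1)^-2·(+1)^0 = +1.
v=7: a=7^-2·(≡4), b=7^-3·(≡3) mod 7; (4|7)=+1, (3|7)=-1; (−1)^{-2·-3·3}·(+1)^-3·(-1)^-2 = +1.
v=31: a=31^2·(≡7), b=31^5·(≡22) mod 31; (7|31)=+1, (22|31)=-1; (−1)^{2·5·15}·(+1)^5·(-1)^2 = +1.
v=29: a=29^1·(≡21), b=29^3·(≡21) mod 29; (21|29)=-1, (21|29)=-1; (−1)^{1·3·14}·(-1)^3·(-1)^1 = +1.
v=2: v_2(a)=11, v_2(b)=23; units ≡ 5, 3 (mod 8); ε·ε+αω+βω = 0·1+11·1+23·1 ≡ 0  ⇒  (a,b)_2 = +1.
v=17: a=17^1·(≡2), b=17^3·(≡3) mod 17; (2|17)=+1, (3|17)=-1; (−1)^{1·3·8}·(+1)^3·(-1)^1 = -1.
v=41: a=41^1·(≡16), b=41^2·(≡28) mod 41; (16|41)=+1, (28|41)=-1; (−1)^{1·2·20}·(+1)^2·(-1)^1 = -1.
v=∞: 40426 > 0 and -213962 < 0  ⇒  (a,b)_∞ = +1.
(40426, -213962 / ℚ) ramifies at {17, 41}: a division algebra.

[17, 41]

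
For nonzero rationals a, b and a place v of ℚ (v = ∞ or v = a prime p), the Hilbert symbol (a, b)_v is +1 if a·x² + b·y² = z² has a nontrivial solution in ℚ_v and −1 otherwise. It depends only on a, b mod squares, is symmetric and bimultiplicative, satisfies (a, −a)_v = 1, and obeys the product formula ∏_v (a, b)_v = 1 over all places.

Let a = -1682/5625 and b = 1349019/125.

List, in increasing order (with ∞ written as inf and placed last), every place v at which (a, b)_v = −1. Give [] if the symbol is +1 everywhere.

[2, 5, 7, 23]

(a, b) ≡ (-2, 15295) mod (ℚ^×)²; places V = {2, 3, 5, 7, 19, 23, 29, ∞}.
(a,b)_5: α=-4, u≡2; β=-3, v≡4 (mod 5); (2|5)=-1, (4|5)=+1; sign (−1)^0·-1^-3·+1^-4 = -1.
(a,b)_∞: sgn(-2)=−, sgn(15295)=+, so +1.
(a,b)_19: α=0, u≡9; β=1, v≡5 (mod 19); (9|19)=+1, (5|19)=+1; sign (−1)^0·+1^1·+1^0 = +1.
(a,b)_23: α=0, u≡21; β=1, v≡21 (mod 23); (21|23)=-1, (21|23)=-1; sign (−1)^0·-1^1·-1^0 = -1.
(a,b)_7: α=0, u≡3; β=3, v≡1 (mod 7); (3|7)=-1, (1|7)=+1; sign (−1)^0·-1^3·+1^0 = -1.
(a,b)_29: α=2, u≡2; β=0, v≡19 (mod 29); (2|29)=-1, (19|29)=-1; sign (−1)^0·-1^0·-1^2 = +1.
(a,b)_3: α=-2, u≡1; β=2, v≡1 (mod 3); (1|3)=+1, (1|3)=+1; sign (−1)^0·+1^2·+1^-2 = +1.
(a,b)_2: α=1, β=0; u≡7, v≡7 (mod 8); ε(u)ε(v)=1·1, αω(v)=1·0, βω(u)=0·0; sum ≡ 1  ⇒  -1.
(-2, 15295 / ℚ) ramifies at {2, 5, 7, 23}: a division algebra.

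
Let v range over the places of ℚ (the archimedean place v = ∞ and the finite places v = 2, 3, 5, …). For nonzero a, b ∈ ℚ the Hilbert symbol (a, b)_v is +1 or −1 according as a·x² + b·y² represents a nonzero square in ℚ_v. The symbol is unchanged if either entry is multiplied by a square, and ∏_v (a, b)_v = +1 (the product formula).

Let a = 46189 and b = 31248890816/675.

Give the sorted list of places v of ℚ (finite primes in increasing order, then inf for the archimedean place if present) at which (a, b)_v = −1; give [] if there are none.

[11, 13]

(a, b) ≡ (46189, 12597) mod (ℚ^×)²; places V = {2, 3, 5, 11, 13, 17, 19, 31, ∞}.
(a,b)_3: α=0, u≡1; β=-3, v≡2 (mod 3); (1|3)=+1, (2|3)=-1; sign (−1)^0·+1^-3·-1^0 = +1.
(a,b)_19: α=1, u≡18; β=1, v≡16 (mod 19); (18|19)=-1, (16|19)=+1; sign (−1)^1·-1^1·+1^1 = +1.
(a,b)_∞: sgn(46189)=+, sgn(12597)=+, so +1.
(a,b)_5: α=0, u≡4; β=-2, v≡3 (mod 5); (4|5)=+1, (3|5)=-1; sign (−1)^0·+1^-2·-1^0 = +1.
(a,b)_2: α=0, β=6; u≡5, v≡5 (mod 8); ε(u)ε(v)=0·0, αω(v)=0·1, βω(u)=6·1; sum ≡ 0  ⇒  +1.
(a,b)_11: α=1, u≡8; β=2, v≡6 (mod 11); (8|11)=-1, (6|11)=-1; sign (−1)^0·-1^2·-1^1 = -1.
(a,b)_13: α=1, u≡4; β=1, v≡8 (mod 13); (4|13)=+1, (8|13)=-1; sign (−1)^0·+1^1·-1^1 = -1.
(a,b)_17: α=1, u≡14; β=1, v≡14 (mod 17); (14|17)=-1, (14|17)=-1; sign (−1)^0·-1^1·-1^1 = +1.
(a,b)_31: α=0, u≡30; β=2, v≡12 (mod 31); (30|31)=-1, (12|31)=-1; sign (−1)^0·-1^2·-1^0 = +1.
(46189, 12597 / ℚ) ramifies at {11, 13}: a division algebra.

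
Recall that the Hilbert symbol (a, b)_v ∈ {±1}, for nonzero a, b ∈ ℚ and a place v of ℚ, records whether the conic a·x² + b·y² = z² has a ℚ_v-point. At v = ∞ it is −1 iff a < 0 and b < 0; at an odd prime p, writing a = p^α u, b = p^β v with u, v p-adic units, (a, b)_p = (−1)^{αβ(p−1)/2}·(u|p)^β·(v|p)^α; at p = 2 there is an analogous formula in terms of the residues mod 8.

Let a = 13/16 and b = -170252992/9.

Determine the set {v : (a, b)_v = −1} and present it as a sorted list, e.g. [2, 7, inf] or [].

(a, b) ≡ (13, -2660203) mod (ℚ^×)²; places V = {2, 3, 7, 13, 23, 31, 41, ∞}.
(a,b)_23: α=0, u≡8; β=1, v≡12 (mod 23); (8|23)=+1, (12|23)=+1; sign (−1)^0·+1^1·+1^0 = +1.
(a,b)_41: α=0, u≡29; β=1, v≡1 (mod 41); (29|41)=-1, (1|41)=+1; sign (−1)^0·-1^1·+1^0 = -1.
(a,b)_13: α=1, u≡9; β=1, v≡7 (mod 13); (9|13)=+1, (7|13)=-1; sign (−1)^0·+1^1·-1^1 = -1.
(a,b)_2: α=-4, β=6; u≡5, v≡5 (mod 8); ε(u)ε(v)=0·0, αω(v)=-4·1, βω(u)=6·1; sum ≡ 0  ⇒  +1.
(a,b)_3: α=0, u≡1; β=-2, v≡2 (mod 3); (1|3)=+1, (2|3)=-1; sign (−1)^0·+1^-2·-1^0 = +1.
(a,b)_31: α=0, u≡26; β=1, v≡23 (mod 31); (26|31)=-1, (23|31)=-1; sign (−1)^0·-1^1·-1^0 = -1.
(a,b)_7: α=0, u≡3; β=1, v≡4 (mod 7); (3|7)=-1, (4|7)=+1; sign (−1)^0·-1^1·+1^0 = -1.
(a,b)_∞: sgn(13)=+, sgn(-2660203)=−, so +1.
Ram(13, -2660203) = {7, 13, 31, 41}; no ℚ_7-point on the conic.

[7, 13, 31, 41]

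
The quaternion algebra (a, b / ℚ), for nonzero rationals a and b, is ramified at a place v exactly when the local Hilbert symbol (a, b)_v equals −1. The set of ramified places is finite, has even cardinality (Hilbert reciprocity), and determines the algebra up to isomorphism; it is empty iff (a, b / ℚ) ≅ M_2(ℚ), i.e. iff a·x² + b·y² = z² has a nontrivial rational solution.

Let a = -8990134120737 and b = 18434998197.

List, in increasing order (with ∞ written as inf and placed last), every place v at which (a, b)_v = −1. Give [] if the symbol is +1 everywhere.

(a, b) ≡ (-3857, 957) mod (ℚ^×)²; places V = {2, 3, 7, 11, 19, 29, ∞}.
(a,b)_29: α=1, u≡26; β=1, v≡23 (mod 29); (26|29)=-1, (23|29)=+1; sign (−1)^0·-1^1·+1^1 = -1.
(a,b)_19: α=3, u≡17; β=2, v≡6 (mod 19); (17|19)=+1, (6|19)=+1; sign (−1)^0·+1^2·+1^3 = +1.
(a,b)_11: α=4, u≡3; β=3, v≡2 (mod 11); (3|11)=+1, (2|11)=-1; sign (−1)^0·+1^3·-1^4 = +1.
(a,b)_∞: sgn(-3857)=−, sgn(957)=+, so +1.
(a,b)_7: α=3, u≡1; β=2, v≡3 (mod 7); (1|7)=+1, (3|7)=-1; sign (−1)^0·+1^2·-1^3 = -1.
(a,b)_2: α=0, β=0; u≡7, v≡5 (mod 8); ε(u)ε(v)=1·0, αω(v)=0·1, βω(u)=0·0; sum ≡ 0  ⇒  +1.
(a,b)_3: α=2, u≡1; β=3, v≡1 (mod 3); (1|3)=+1, (1|3)=+1; sign (−1)^0·+1^3·+1^2 = +1.
|Ram(-3857, 957)| = 2, even; anisotropic at {7, 29}.

[7, 29]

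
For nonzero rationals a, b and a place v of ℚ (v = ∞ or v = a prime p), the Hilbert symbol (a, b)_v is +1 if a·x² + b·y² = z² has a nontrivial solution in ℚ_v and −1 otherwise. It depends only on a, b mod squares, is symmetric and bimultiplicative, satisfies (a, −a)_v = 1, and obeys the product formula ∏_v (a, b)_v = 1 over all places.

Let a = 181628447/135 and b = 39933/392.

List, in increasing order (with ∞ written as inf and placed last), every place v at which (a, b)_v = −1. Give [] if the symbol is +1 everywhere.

(a, b) ≡ (2145, 986) mod (ℚ^×)²; places V = {2, 3, 5, 7, 11, 13, 17, 23, 29, ∞}.
(a,b)_5: α=-1, u≡1; β=0, v≡4 (mod 5); (1|5)=+1, (4|5)=+1; sign (−1)^0·+1^0·+1^-1 = +1.
(a,b)_29: α=0, u≡9; β=1, v≡28 (mod 29); (9|29)=+1, (28|29)=+1; sign (−1)^0·+1^1·+1^0 = +1.
(a,b)_7: α=4, u≡6; β=-2, v≡5 (mod 7); (6|7)=-1, (5|7)=-1; sign (−1)^0·-1^-2·-1^4 = +1.
(a,b)_17: α=0, u≡12; β=1, v≡3 (mod 17); (12|17)=-1, (3|17)=-1; sign (−1)^0·-1^1·-1^0 = -1.
(a,b)_3: α=-3, u≡1; β=4, v≡2 (mod 3); (1|3)=+1, (2|3)=-1; sign (−1)^0·+1^4·-1^-3 = -1.
(a,b)_23: α=2, u≡8; β=0, v≡5 (mod 23); (8|23)=+1, (5|23)=-1; sign (−1)^0·+1^0·-1^2 = +1.
(a,b)_2: α=0, β=-3; u≡1, v≡5 (mod 8); ε(u)ε(v)=0·0, αω(v)=0·1, βω(u)=-3·0; sum ≡ 0  ⇒  +1.
(a,b)_13: α=1, u≡4; β=0, v≡5 (mod 13); (4|13)=+1, (5|13)=-1; sign (−1)^0·+1^0·-1^1 = -1.
(a,b)_∞: sgn(2145)=+, sgn(986)=+, so +1.
(a,b)_11: α=1, u≡2; β=0, v≡2 (mod 11); (2|11)=-1, (2|11)=-1; sign (−1)^0·-1^0·-1^1 = -1.
|Ram(2145, 986)| = 4, even; anisotropic at {3, 11, 13, 17}.

[3, 11, 13, 17]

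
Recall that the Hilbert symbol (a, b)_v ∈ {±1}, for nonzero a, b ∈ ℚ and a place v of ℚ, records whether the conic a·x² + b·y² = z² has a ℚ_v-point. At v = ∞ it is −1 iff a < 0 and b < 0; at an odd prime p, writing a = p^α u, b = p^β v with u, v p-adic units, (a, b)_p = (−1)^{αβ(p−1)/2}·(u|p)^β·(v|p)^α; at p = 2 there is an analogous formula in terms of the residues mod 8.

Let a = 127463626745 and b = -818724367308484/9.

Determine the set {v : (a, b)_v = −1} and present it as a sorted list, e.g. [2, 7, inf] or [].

[23, 41]

(a, b) ≡ (1900145, -3175081) mod (ℚ^×)²; places V = {2, 3, 5, 7, 13, 23, 31, 37, 41, ∞}.
(a,b)_∞: sgn(1900145)=+, sgn(-3175081)=−, so +1.
(a,b)_7: α=2, u≡1; β=3, v≡6 (mod 7); (1|7)=+1, (6|7)=-1; sign (−1)^0·+1^3·-1^2 = +1.
(a,b)_13: α=1, u≡6; β=1, v≡7 (mod 13); (6|13)=-1, (7|13)=-1; sign (−1)^0·-1^1·-1^1 = +1.
(a,b)_3: α=0, u≡2; β=-2, v≡2 (mod 3); (2|3)=-1, (2|3)=-1; sign (−1)^0·-1^-2·-1^0 = +1.
(a,b)_41: α=1, u≡34; β=1, v≡33 (mod 41); (34|41)=-1, (33|41)=+1; sign (−1)^0·-1^1·+1^1 = -1.
(a,b)_5: α=1, u≡4; β=0, v≡4 (mod 5); (4|5)=+1, (4|5)=+1; sign (−1)^0·+1^0·+1^1 = +1.
(a,b)_2: α=0, β=2; u≡1, v≡7 (mod 8); ε(u)ε(v)=0·1, αω(v)=0·0, βω(u)=2·0; sum ≡ 0  ⇒  +1.
(a,b)_31: α=1, u≡7; β=2, v≡9 (mod 31); (7|31)=+1, (9|31)=+1; sign (−1)^0·+1^2·+1^1 = +1.
(a,b)_37: α=2, u≡9; β=3, v≡4 (mod 37); (9|37)=+1, (4|37)=+1; sign (−1)^0·+1^3·+1^2 = +1.
(a,b)_23: α=1, u≡10; β=1, v≡11 (mod 23); (10|23)=-1, (11|23)=-1; sign (−1)^1·-1^1·-1^1 = -1.
|Ram(1900145, -3175081)| = 2, even; anisotropic at {23, 41}.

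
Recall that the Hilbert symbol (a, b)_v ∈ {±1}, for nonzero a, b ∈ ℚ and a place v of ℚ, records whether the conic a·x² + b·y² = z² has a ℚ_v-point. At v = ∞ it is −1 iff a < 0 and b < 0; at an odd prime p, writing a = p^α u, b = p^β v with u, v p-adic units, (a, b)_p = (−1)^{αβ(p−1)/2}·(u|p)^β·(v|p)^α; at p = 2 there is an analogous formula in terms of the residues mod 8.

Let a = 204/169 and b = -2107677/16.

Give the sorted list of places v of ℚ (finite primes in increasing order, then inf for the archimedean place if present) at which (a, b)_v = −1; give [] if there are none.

[2, 3, 11, 17]

Mod squares: a ≡ 51, b ≡ -7293. Check v ∈ {∞, 2, 3, 11, 13, 17}.
v=2: v_2(a)=2, v_2(b)=-4; units ≡ 3, 3 (mod 8); ε·ε+αω+βω = 1·1+2·1+-4·1 ≡ 1  ⇒  (a,b)_2 = -1.
v=11: a=11^0·(≡7), b=11^1·(≡7) mod 11; (7|11)=-1, (7|11)=-1; (−1)^{0·1·5}·(-1)^1·(-1)^0 = -1.
v=13: a=13^-2·(≡9), b=13^1·(≡11) mod 13; (9|13)=+1, (11|13)=-1; (−1)^{-2·1·6}·(+1)^1·(-1)^-2 = +1.
v=3: a=3^1·(≡2), b=3^1·(≡2) mod 3; (2|3)=-1, (2|3)=-1; (−1)^{1·1·1}·(-1)^1·(-1)^1 = -1.
v=∞: 51 > 0 and -7293 < 0  ⇒  (a,b)_∞ = +1.
v=17: a=17^1·(≡5), b=17^3·(≡4) mod 17; (5|17)=-1, (4|17)=+1; (−1)^{1·3·8}·(-1)^3·(+1)^1 = -1.
Ram(51, -7293) = {2, 3, 11, 17}; no ℚ_2-point on the conic.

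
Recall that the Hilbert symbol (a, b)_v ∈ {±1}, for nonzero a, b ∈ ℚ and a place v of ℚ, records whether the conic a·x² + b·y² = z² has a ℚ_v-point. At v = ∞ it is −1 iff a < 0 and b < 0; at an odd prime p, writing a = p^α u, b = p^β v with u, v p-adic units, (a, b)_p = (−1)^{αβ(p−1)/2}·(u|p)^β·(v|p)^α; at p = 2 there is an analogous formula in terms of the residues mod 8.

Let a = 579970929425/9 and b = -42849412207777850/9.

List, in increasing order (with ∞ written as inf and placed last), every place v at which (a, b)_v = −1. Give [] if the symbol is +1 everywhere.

(a, b) ≡ (17, -4346) mod (ℚ^×)²; places V = {2, 3, 5, 17, 41, 53, ∞}.
(a,b)_3: α=-2, u≡2; β=-2, v≡1 (mod 3); (2|3)=-1, (1|3)=+1; sign (−1)^0·-1^-2·+1^-2 = +1.
(a,b)_2: α=0, β=1; u≡1, v≡3 (mod 8); ε(u)ε(v)=0·1, αω(v)=0·1, βω(u)=1·0; sum ≡ 0  ⇒  +1.
(a,b)_∞: sgn(17)=+, sgn(-4346)=−, so +1.
(a,b)_5: α=2, u≡3; β=2, v≡4 (mod 5); (3|5)=-1, (4|5)=+1; sign (−1)^0·-1^2·+1^2 = +1.
(a,b)_53: α=2, u≡13; β=3, v≡4 (mod 53); (13|53)=+1, (4|53)=+1; sign (−1)^0·+1^3·+1^2 = +1.
(a,b)_17: α=3, u≡8; β=4, v≡14 (mod 17); (8|17)=+1, (14|17)=-1; sign (−1)^0·+1^4·-1^3 = -1.
(a,b)_41: α=2, u≡29; β=3, v≡17 (mod 41); (29|41)=-1, (17|41)=-1; sign (−1)^0·-1^3·-1^2 = -1.
|Ram(17, -4346)| = 2, even; anisotropic at {17, 41}.

[17, 41]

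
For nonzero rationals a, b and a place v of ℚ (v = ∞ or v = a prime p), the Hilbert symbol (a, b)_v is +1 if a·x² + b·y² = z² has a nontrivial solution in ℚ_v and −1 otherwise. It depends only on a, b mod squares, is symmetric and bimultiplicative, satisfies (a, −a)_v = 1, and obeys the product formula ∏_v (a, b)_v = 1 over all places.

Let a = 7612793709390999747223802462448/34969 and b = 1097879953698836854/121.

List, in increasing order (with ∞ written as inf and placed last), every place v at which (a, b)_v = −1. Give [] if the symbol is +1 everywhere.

[2, 7, 13, 29, 31, 43]

(a, b) ≡ (479167, 28294) mod (ℚ^×)²; places V = {2, 3, 7, 11, 13, 17, 29, 31, 41, 43, 47, ∞}.
(a,b)_2: α=4, β=1; u≡7, v≡3 (mod 8); ε(u)ε(v)=1·1, αω(v)=4·1, βω(u)=1·0; sum ≡ 1  ⇒  -1.
(a,b)_47: α=2, u≡17; β=1, v≡41 (mod 47); (17|47)=+1, (41|47)=-1; sign (−1)^0·+1^1·-1^2 = +1.
(a,b)_7: α=6, u≡3; β=1, v≡3 (mod 7); (3|7)=-1, (3|7)=-1; sign (−1)^0·-1^1·-1^6 = -1.
(a,b)_13: α=3, u≡3; β=4, v≡11 (mod 13); (3|13)=+1, (11|13)=-1; sign (−1)^0·+1^4·-1^3 = -1.
(a,b)_11: α=-2, u≡2; β=-2, v≡7 (mod 11); (2|11)=-1, (7|11)=-1; sign (−1)^0·-1^-2·-1^-2 = +1.
(a,b)_3: α=2, u≡1; β=0, v≡1 (mod 3); (1|3)=+1, (1|3)=+1; sign (−1)^0·+1^0·+1^2 = +1.
(a,b)_17: α=-2, u≡14; β=0, v≡10 (mod 17); (14|17)=-1, (10|17)=-1; sign (−1)^0·-1^0·-1^-2 = +1.
(a,b)_43: α=2, u≡3; β=1, v≡10 (mod 43); (3|43)=-1, (10|43)=+1; sign (−1)^0·-1^1·+1^2 = -1.
(a,b)_∞: sgn(479167)=+, sgn(28294)=+, so +1.
(a,b)_29: α=3, u≡24; β=2, v≡26 (mod 29); (24|29)=+1, (26|29)=-1; sign (−1)^0·+1^2·-1^3 = -1.
(a,b)_41: α=3, u≡31; β=2, v≡1 (mod 41); (31|41)=+1, (1|41)=+1; sign (−1)^0·+1^2·+1^3 = +1.
(a,b)_31: α=3, u≡7; β=2, v≡3 (mod 31); (7|31)=+1, (3|31)=-1; sign (−1)^0·+1^2·-1^3 = -1.
(479167, 28294 / ℚ) ramifies at {2, 7, 13, 29, 31, 43}: a division algebra.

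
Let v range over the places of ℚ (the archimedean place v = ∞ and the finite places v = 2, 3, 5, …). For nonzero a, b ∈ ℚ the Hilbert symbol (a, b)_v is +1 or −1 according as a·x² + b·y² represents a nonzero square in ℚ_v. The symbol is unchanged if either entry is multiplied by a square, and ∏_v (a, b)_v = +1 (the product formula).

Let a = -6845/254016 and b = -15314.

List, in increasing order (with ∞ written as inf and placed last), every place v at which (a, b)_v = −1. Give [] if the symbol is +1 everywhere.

[13, 19, 31, inf]

(a, b) ≡ (-5, -15314) mod (ℚ^×)²; places V = {2, 3, 5, 7, 13, 19, 31, 37, ∞}.
(a,b)_5: α=1, u≡1; β=0, v≡1 (mod 5); (1|5)=+1, (1|5)=+1; sign (−1)^0·+1^0·+1^1 = +1.
(a,b)_31: α=0, u≡3; β=1, v≡2 (mod 31); (3|31)=-1, (2|31)=+1; sign (−1)^0·-1^1·+1^0 = -1.
(a,b)_7: α=-2, u≡2; β=0, v≡2 (mod 7); (2|7)=+1, (2|7)=+1; sign (−1)^0·+1^0·+1^-2 = +1.
(a,b)_19: α=0, u≡18; β=1, v≡11 (mod 19); (18|19)=-1, (11|19)=+1; sign (−1)^0·-1^1·+1^0 = -1.
(a,b)_37: α=2, u≡13; β=0, v≡4 (mod 37); (13|37)=-1, (4|37)=+1; sign (−1)^0·-1^0·+1^2 = +1.
(a,b)_2: α=-6, β=1; u≡3, v≡7 (mod 8); ε(u)ε(v)=1·1, αω(v)=-6·0, βω(u)=1·1; sum ≡ 0  ⇒  +1.
(a,b)_13: α=0, u≡5; β=1, v≡5 (mod 13); (5|13)=-1, (5|13)=-1; sign (−1)^0·-1^1·-1^0 = -1.
(a,b)_3: α=-4, u≡1; β=0, v≡1 (mod 3); (1|3)=+1, (1|3)=+1; sign (−1)^0·+1^0·+1^-4 = +1.
(a,b)_∞: sgn(-5)=−, sgn(-15314)=−, so -1.
Ram(-5, -15314) = {13, 19, 31, ∞}; no ℚ_13-point on the conic.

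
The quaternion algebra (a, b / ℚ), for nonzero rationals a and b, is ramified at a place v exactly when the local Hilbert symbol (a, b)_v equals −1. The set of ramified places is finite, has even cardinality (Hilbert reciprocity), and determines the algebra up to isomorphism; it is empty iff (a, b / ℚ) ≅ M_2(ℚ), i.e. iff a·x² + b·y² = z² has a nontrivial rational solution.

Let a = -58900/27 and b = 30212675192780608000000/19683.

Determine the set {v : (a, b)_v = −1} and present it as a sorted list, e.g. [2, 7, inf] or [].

(a, b) ≡ (-1767, 12673551) mod (ℚ^×)²; places V = {2, 3, 5, 11, 17, 19, 29, 31, 41, ∞}.
(a,b)_41: α=0, u≡31; β=1, v≡7 (mod 41); (31|41)=+1, (7|41)=-1; sign (−1)^0·+1^1·-1^0 = +1.
(a,b)_17: α=0, u≡9; β=1, v≡4 (mod 17); (9|17)=+1, (4|17)=+1; sign (−1)^0·+1^1·+1^0 = +1.
(a,b)_∞: sgn(-1767)=−, sgn(12673551)=+, so +1.
(a,b)_31: α=1, u≡10; β=4, v≡14 (mod 31); (10|31)=+1, (14|31)=+1; sign (−1)^0·+1^4·+1^1 = +1.
(a,b)_19: α=1, u≡2; β=1, v≡2 (mod 19); (2|19)=-1, (2|19)=-1; sign (−1)^1·-1^1·-1^1 = -1.
(a,b)_11: α=0, u≡1; β=3, v≡1 (mod 11); (1|11)=+1, (1|11)=+1; sign (−1)^0·+1^3·+1^0 = +1.
(a,b)_29: α=0, u≡15; β=1, v≡26 (mod 29); (15|29)=-1, (26|29)=-1; sign (−1)^0·-1^1·-1^0 = -1.
(a,b)_2: α=2, β=12; u≡1, v≡7 (mod 8); ε(u)ε(v)=0·1, αω(v)=2·0, βω(u)=12·0; sum ≡ 0  ⇒  +1.
(a,b)_5: α=2, u≡2; β=6, v≡4 (mod 5); (2|5)=-1, (4|5)=+1; sign (−1)^0·-1^6·+1^2 = +1.
(a,b)_3: α=-3, u≡2; β=-9, v≡1 (mod 3); (2|3)=-1, (1|3)=+1; sign (−1)^1·-1^-9·+1^-3 = +1.
|Ram(-1767, 12673551)| = 2, even; anisotropic at {19, 29}.

[19, 29]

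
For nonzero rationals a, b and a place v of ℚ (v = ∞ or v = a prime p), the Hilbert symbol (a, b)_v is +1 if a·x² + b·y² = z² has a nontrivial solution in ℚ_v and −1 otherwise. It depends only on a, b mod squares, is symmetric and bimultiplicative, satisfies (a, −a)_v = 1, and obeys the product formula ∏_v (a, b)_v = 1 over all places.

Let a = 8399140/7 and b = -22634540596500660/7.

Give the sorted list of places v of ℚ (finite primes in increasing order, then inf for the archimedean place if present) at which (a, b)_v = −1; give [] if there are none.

Mod squares: a ≡ 15295, b ≡ -24955. Check v ∈ {∞, 2, 3, 5, 7, 19, 23, 31}.
v=23: a=23^1·(≡21), b=23^3·(≡5) mod 23; (21|23)=-1, (5|23)=-1; (−1)^{1·3·11}·(-1)^3·(-1)^1 = -1.
v=31: a=31^2·(≡13), b=31^5·(≡18) mod 31; (13|31)=-1, (18|31)=+1; (−1)^{2·5·15}·(-1)^5·(+1)^2 = -1.
v=19: a=19^1·(≡9), b=19^2·(≡4) mod 19; (9|19)=+1, (4|19)=+1; (−1)^{1·2·9}·(+1)^2·(+1)^1 = +1.
v=3: a=3^0·(≡1), b=3^2·(≡2) mod 3; (1|3)=+1, (2|3)=-1; (−1)^{0·2·1}·(+1)^2·(-1)^0 = +1.
v=7: a=7^-1·(≡1), b=7^-1·(≡5) mod 7; (1|7)=+1, (5|7)=-1; (−1)^{-1·-1·3}·(+1)^-1·(-1)^-1 = +1.
v=∞: 15295 > 0 and -24955 < 0  ⇒  (a,b)_∞ = +1.
v=2: v_2(a)=2, v_2(b)=2; units ≡ 7, 5 (mod 8); ε·ε+αω+βω = 1·0+2·1+2·0 ≡ 0  ⇒  (a,b)_2 = +1.
v=5: a=5^1·(≡4), b=5^1·(≡4) mod 5; (4|5)=+1, (4|5)=+1; (−1)^{1·1·2}·(+1)^1·(+1)^1 = +1.
|Ram(15295, -24955)| = 2, even; anisotropic at {23, 31}.

[23, 31]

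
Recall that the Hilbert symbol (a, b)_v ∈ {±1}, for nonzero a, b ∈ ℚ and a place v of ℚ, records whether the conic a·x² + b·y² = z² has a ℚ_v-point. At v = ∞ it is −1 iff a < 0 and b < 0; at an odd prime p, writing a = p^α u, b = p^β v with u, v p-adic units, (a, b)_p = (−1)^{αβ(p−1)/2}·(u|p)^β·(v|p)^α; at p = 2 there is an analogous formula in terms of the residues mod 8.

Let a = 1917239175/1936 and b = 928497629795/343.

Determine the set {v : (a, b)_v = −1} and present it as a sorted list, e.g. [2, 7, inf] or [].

[5, 7, 23, 37]

(a, b) ≡ (8521063, 13685) mod (ℚ^×)²; places V = {2, 3, 5, 7, 11, 17, 19, 23, 31, 37, ∞}.
(a,b)_31: α=1, u≡11; β=2, v≡7 (mod 31); (11|31)=-1, (7|31)=+1; sign (−1)^0·-1^2·+1^1 = +1.
(a,b)_17: α=1, u≡12; β=1, v≡10 (mod 17); (12|17)=-1, (10|17)=-1; sign (−1)^0·-1^1·-1^1 = +1.
(a,b)_7: α=0, u≡3; β=-3, v≡1 (mod 7); (3|7)=-1, (1|7)=+1; sign (−1)^0·-1^-3·+1^0 = -1.
(a,b)_∞: sgn(8521063)=+, sgn(13685)=+, so +1.
(a,b)_19: α=1, u≡11; β=2, v≡16 (mod 19); (11|19)=+1, (16|19)=+1; sign (−1)^0·+1^2·+1^1 = +1.
(a,b)_37: α=1, u≡12; β=2, v≡2 (mod 37); (12|37)=+1, (2|37)=-1; sign (−1)^0·+1^2·-1^1 = -1.
(a,b)_5: α=2, u≡2; β=1, v≡3 (mod 5); (2|5)=-1, (3|5)=-1; sign (−1)^0·-1^1·-1^2 = -1.
(a,b)_11: α=-2, u≡1; β=0, v≡5 (mod 11); (1|11)=+1, (5|11)=+1; sign (−1)^0·+1^0·+1^-2 = +1.
(a,b)_3: α=2, u≡1; β=0, v≡2 (mod 3); (1|3)=+1, (2|3)=-1; sign (−1)^0·+1^0·-1^2 = +1.
(a,b)_2: α=-4, β=0; u≡7, v≡5 (mod 8); ε(u)ε(v)=1·0, αω(v)=-4·1, βω(u)=0·0; sum ≡ 0  ⇒  +1.
(a,b)_23: α=1, u≡21; β=1, v≡21 (mod 23); (21|23)=-1, (21|23)=-1; sign (−1)^1·-1^1·-1^1 = -1.
Ram(8521063, 13685) = {5, 7, 23, 37}; no ℚ_5-point on the conic.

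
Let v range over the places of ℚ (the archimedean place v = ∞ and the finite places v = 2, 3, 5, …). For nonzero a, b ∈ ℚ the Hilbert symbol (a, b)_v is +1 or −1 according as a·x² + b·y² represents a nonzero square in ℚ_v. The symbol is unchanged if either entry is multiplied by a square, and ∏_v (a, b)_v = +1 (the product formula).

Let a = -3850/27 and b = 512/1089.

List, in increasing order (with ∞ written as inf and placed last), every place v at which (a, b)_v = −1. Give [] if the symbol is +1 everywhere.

[3, 11]

Mod squares: a ≡ -462, b ≡ 2. Check v ∈ {∞, 2, 3, 5, 7, 11}.
v=3: a=3^-3·(≡2), b=3^-2·(≡2) mod 3; (2|3)=-1, (2|3)=-1; (−1)^{-3·-2·1}·(-1)^-2·(-1)^-3 = -1.
v=5: a=5^2·(≡3), b=5^0·(≡3) mod 5; (3|5)=-1, (3|5)=-1; (−1)^{2·0·2}·(-1)^0·(-1)^2 = +1.
v=7: a=7^1·(≡4), b=7^0·(≡2) mod 7; (4|7)=+1, (2|7)=+1; (−1)^{1·0·3}·(+1)^0·(+1)^1 = +1.
v=11: a=11^1·(≡7), b=11^-2·(≡8) mod 11; (7|11)=-1, (8|11)=-1; (−1)^{1·-2·5}·(-1)^-2·(-1)^1 = -1.
v=2: v_2(a)=1, v_2(b)=9; units ≡ 1, 1 (mod 8); ε·ε+αω+βω = 0·0+1·0+9·0 ≡ 0  ⇒  (a,b)_2 = +1.
v=∞: -462 < 0 and 2 > 0  ⇒  (a,b)_∞ = +1.
|Ram(-462, 2)| = 2, even; anisotropic at {3, 11}.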